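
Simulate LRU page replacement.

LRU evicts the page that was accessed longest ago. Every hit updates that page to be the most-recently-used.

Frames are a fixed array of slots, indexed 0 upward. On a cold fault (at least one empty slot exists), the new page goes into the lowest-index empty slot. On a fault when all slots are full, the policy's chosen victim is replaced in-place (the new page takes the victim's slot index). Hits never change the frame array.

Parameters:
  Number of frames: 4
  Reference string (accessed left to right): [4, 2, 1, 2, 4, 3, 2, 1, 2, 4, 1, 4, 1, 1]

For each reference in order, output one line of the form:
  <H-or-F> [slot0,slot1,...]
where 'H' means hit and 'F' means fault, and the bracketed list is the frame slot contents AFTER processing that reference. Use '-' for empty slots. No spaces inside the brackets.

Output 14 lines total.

F [4,-,-,-]
F [4,2,-,-]
F [4,2,1,-]
H [4,2,1,-]
H [4,2,1,-]
F [4,2,1,3]
H [4,2,1,3]
H [4,2,1,3]
H [4,2,1,3]
H [4,2,1,3]
H [4,2,1,3]
H [4,2,1,3]
H [4,2,1,3]
H [4,2,1,3]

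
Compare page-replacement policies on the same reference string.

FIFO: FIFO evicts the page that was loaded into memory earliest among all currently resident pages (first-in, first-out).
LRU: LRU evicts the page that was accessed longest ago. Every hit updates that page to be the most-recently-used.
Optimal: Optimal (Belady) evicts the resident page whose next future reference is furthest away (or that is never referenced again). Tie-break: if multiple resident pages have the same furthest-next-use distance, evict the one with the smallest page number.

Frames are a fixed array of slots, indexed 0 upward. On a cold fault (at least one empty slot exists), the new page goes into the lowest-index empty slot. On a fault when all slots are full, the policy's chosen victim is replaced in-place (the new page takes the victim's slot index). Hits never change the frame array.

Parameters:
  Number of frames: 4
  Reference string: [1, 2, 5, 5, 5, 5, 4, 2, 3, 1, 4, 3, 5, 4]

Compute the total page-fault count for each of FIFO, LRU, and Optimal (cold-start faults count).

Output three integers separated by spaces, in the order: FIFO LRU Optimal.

--- FIFO ---
  step 0: ref 1 -> FAULT, frames=[1,-,-,-] (faults so far: 1)
  step 1: ref 2 -> FAULT, frames=[1,2,-,-] (faults so far: 2)
  step 2: ref 5 -> FAULT, frames=[1,2,5,-] (faults so far: 3)
  step 3: ref 5 -> HIT, frames=[1,2,5,-] (faults so far: 3)
  step 4: ref 5 -> HIT, frames=[1,2,5,-] (faults so far: 3)
  step 5: ref 5 -> HIT, frames=[1,2,5,-] (faults so far: 3)
  step 6: ref 4 -> FAULT, frames=[1,2,5,4] (faults so far: 4)
  step 7: ref 2 -> HIT, frames=[1,2,5,4] (faults so far: 4)
  step 8: ref 3 -> FAULT, evict 1, frames=[3,2,5,4] (faults so far: 5)
  step 9: ref 1 -> FAULT, evict 2, frames=[3,1,5,4] (faults so far: 6)
  step 10: ref 4 -> HIT, frames=[3,1,5,4] (faults so far: 6)
  step 11: ref 3 -> HIT, frames=[3,1,5,4] (faults so far: 6)
  step 12: ref 5 -> HIT, frames=[3,1,5,4] (faults so far: 6)
  step 13: ref 4 -> HIT, frames=[3,1,5,4] (faults so far: 6)
  FIFO total faults: 6
--- LRU ---
  step 0: ref 1 -> FAULT, frames=[1,-,-,-] (faults so far: 1)
  step 1: ref 2 -> FAULT, frames=[1,2,-,-] (faults so far: 2)
  step 2: ref 5 -> FAULT, frames=[1,2,5,-] (faults so far: 3)
  step 3: ref 5 -> HIT, frames=[1,2,5,-] (faults so far: 3)
  step 4: ref 5 -> HIT, frames=[1,2,5,-] (faults so far: 3)
  step 5: ref 5 -> HIT, frames=[1,2,5,-] (faults so far: 3)
  step 6: ref 4 -> FAULT, frames=[1,2,5,4] (faults so far: 4)
  step 7: ref 2 -> HIT, frames=[1,2,5,4] (faults so far: 4)
  step 8: ref 3 -> FAULT, evict 1, frames=[3,2,5,4] (faults so far: 5)
  step 9: ref 1 -> FAULT, evict 5, frames=[3,2,1,4] (faults so far: 6)
  step 10: ref 4 -> HIT, frames=[3,2,1,4] (faults so far: 6)
  step 11: ref 3 -> HIT, frames=[3,2,1,4] (faults so far: 6)
  step 12: ref 5 -> FAULT, evict 2, frames=[3,5,1,4] (faults so far: 7)
  step 13: ref 4 -> HIT, frames=[3,5,1,4] (faults so far: 7)
  LRU total faults: 7
--- Optimal ---
  step 0: ref 1 -> FAULT, frames=[1,-,-,-] (faults so far: 1)
  step 1: ref 2 -> FAULT, frames=[1,2,-,-] (faults so far: 2)
  step 2: ref 5 -> FAULT, frames=[1,2,5,-] (faults so far: 3)
  step 3: ref 5 -> HIT, frames=[1,2,5,-] (faults so far: 3)
  step 4: ref 5 -> HIT, frames=[1,2,5,-] (faults so far: 3)
  step 5: ref 5 -> HIT, frames=[1,2,5,-] (faults so far: 3)
  step 6: ref 4 -> FAULT, frames=[1,2,5,4] (faults so far: 4)
  step 7: ref 2 -> HIT, frames=[1,2,5,4] (faults so far: 4)
  step 8: ref 3 -> FAULT, evict 2, frames=[1,3,5,4] (faults so far: 5)
  step 9: ref 1 -> HIT, frames=[1,3,5,4] (faults so far: 5)
  step 10: ref 4 -> HIT, frames=[1,3,5,4] (faults so far: 5)
  step 11: ref 3 -> HIT, frames=[1,3,5,4] (faults so far: 5)
  step 12: ref 5 -> HIT, frames=[1,3,5,4] (faults so far: 5)
  step 13: ref 4 -> HIT, frames=[1,3,5,4] (faults so far: 5)
  Optimal total faults: 5

Answer: 6 7 5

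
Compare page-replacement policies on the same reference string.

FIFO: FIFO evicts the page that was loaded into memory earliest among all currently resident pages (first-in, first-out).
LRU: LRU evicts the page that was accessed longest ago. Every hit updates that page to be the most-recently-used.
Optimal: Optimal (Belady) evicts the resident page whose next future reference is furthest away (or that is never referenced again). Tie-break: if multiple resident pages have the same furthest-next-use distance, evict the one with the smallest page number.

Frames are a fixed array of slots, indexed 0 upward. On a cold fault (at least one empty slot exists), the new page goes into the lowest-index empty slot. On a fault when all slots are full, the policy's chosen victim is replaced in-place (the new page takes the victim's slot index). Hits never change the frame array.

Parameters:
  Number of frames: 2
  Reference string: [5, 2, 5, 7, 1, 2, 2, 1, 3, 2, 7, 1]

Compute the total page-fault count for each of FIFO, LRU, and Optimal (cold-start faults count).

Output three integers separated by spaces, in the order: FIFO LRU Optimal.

--- FIFO ---
  step 0: ref 5 -> FAULT, frames=[5,-] (faults so far: 1)
  step 1: ref 2 -> FAULT, frames=[5,2] (faults so far: 2)
  step 2: ref 5 -> HIT, frames=[5,2] (faults so far: 2)
  step 3: ref 7 -> FAULT, evict 5, frames=[7,2] (faults so far: 3)
  step 4: ref 1 -> FAULT, evict 2, frames=[7,1] (faults so far: 4)
  step 5: ref 2 -> FAULT, evict 7, frames=[2,1] (faults so far: 5)
  step 6: ref 2 -> HIT, frames=[2,1] (faults so far: 5)
  step 7: ref 1 -> HIT, frames=[2,1] (faults so far: 5)
  step 8: ref 3 -> FAULT, evict 1, frames=[2,3] (faults so far: 6)
  step 9: ref 2 -> HIT, frames=[2,3] (faults so far: 6)
  step 10: ref 7 -> FAULT, evict 2, frames=[7,3] (faults so far: 7)
  step 11: ref 1 -> FAULT, evict 3, frames=[7,1] (faults so far: 8)
  FIFO total faults: 8
--- LRU ---
  step 0: ref 5 -> FAULT, frames=[5,-] (faults so far: 1)
  step 1: ref 2 -> FAULT, frames=[5,2] (faults so far: 2)
  step 2: ref 5 -> HIT, frames=[5,2] (faults so far: 2)
  step 3: ref 7 -> FAULT, evict 2, frames=[5,7] (faults so far: 3)
  step 4: ref 1 -> FAULT, evict 5, frames=[1,7] (faults so far: 4)
  step 5: ref 2 -> FAULT, evict 7, frames=[1,2] (faults so far: 5)
  step 6: ref 2 -> HIT, frames=[1,2] (faults so far: 5)
  step 7: ref 1 -> HIT, frames=[1,2] (faults so far: 5)
  step 8: ref 3 -> FAULT, evict 2, frames=[1,3] (faults so far: 6)
  step 9: ref 2 -> FAULT, evict 1, frames=[2,3] (faults so far: 7)
  step 10: ref 7 -> FAULT, evict 3, frames=[2,7] (faults so far: 8)
  step 11: ref 1 -> FAULT, evict 2, frames=[1,7] (faults so far: 9)
  LRU total faults: 9
--- Optimal ---
  step 0: ref 5 -> FAULT, frames=[5,-] (faults so far: 1)
  step 1: ref 2 -> FAULT, frames=[5,2] (faults so far: 2)
  step 2: ref 5 -> HIT, frames=[5,2] (faults so far: 2)
  step 3: ref 7 -> FAULT, evict 5, frames=[7,2] (faults so far: 3)
  step 4: ref 1 -> FAULT, evict 7, frames=[1,2] (faults so far: 4)
  step 5: ref 2 -> HIT, frames=[1,2] (faults so far: 4)
  step 6: ref 2 -> HIT, frames=[1,2] (faults so far: 4)
  step 7: ref 1 -> HIT, frames=[1,2] (faults so far: 4)
  step 8: ref 3 -> FAULT, evict 1, frames=[3,2] (faults so far: 5)
  step 9: ref 2 -> HIT, frames=[3,2] (faults so far: 5)
  step 10: ref 7 -> FAULT, evict 2, frames=[3,7] (faults so far: 6)
  step 11: ref 1 -> FAULT, evict 3, frames=[1,7] (faults so far: 7)
  Optimal total faults: 7

Answer: 8 9 7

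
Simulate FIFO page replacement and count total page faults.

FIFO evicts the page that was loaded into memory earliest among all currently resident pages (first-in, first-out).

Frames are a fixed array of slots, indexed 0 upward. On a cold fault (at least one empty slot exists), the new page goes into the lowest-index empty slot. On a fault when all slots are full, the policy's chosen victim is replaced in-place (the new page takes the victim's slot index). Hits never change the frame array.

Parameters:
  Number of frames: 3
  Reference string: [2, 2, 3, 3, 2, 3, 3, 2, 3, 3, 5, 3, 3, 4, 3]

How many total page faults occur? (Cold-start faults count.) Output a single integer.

Step 0: ref 2 → FAULT, frames=[2,-,-]
Step 1: ref 2 → HIT, frames=[2,-,-]
Step 2: ref 3 → FAULT, frames=[2,3,-]
Step 3: ref 3 → HIT, frames=[2,3,-]
Step 4: ref 2 → HIT, frames=[2,3,-]
Step 5: ref 3 → HIT, frames=[2,3,-]
Step 6: ref 3 → HIT, frames=[2,3,-]
Step 7: ref 2 → HIT, frames=[2,3,-]
Step 8: ref 3 → HIT, frames=[2,3,-]
Step 9: ref 3 → HIT, frames=[2,3,-]
Step 10: ref 5 → FAULT, frames=[2,3,5]
Step 11: ref 3 → HIT, frames=[2,3,5]
Step 12: ref 3 → HIT, frames=[2,3,5]
Step 13: ref 4 → FAULT (evict 2), frames=[4,3,5]
Step 14: ref 3 → HIT, frames=[4,3,5]
Total faults: 4

Answer: 4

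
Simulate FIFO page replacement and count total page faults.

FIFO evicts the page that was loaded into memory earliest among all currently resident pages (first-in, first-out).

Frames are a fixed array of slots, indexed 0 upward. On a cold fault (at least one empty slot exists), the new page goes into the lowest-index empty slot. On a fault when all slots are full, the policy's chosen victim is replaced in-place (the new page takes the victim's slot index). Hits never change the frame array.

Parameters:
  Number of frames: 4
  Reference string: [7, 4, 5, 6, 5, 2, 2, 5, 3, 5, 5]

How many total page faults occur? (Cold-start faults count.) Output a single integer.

Answer: 6

Derivation:
Step 0: ref 7 → FAULT, frames=[7,-,-,-]
Step 1: ref 4 → FAULT, frames=[7,4,-,-]
Step 2: ref 5 → FAULT, frames=[7,4,5,-]
Step 3: ref 6 → FAULT, frames=[7,4,5,6]
Step 4: ref 5 → HIT, frames=[7,4,5,6]
Step 5: ref 2 → FAULT (evict 7), frames=[2,4,5,6]
Step 6: ref 2 → HIT, frames=[2,4,5,6]
Step 7: ref 5 → HIT, frames=[2,4,5,6]
Step 8: ref 3 → FAULT (evict 4), frames=[2,3,5,6]
Step 9: ref 5 → HIT, frames=[2,3,5,6]
Step 10: ref 5 → HIT, frames=[2,3,5,6]
Total faults: 6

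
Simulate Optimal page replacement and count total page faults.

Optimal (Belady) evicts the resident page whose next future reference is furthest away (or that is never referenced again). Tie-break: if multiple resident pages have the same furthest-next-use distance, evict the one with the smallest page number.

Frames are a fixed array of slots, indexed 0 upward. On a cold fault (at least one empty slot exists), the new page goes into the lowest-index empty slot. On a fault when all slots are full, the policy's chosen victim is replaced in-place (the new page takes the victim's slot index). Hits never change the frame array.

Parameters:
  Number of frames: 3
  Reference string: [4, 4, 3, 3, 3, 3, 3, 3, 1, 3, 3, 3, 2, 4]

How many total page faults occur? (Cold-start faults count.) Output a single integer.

Answer: 4

Derivation:
Step 0: ref 4 → FAULT, frames=[4,-,-]
Step 1: ref 4 → HIT, frames=[4,-,-]
Step 2: ref 3 → FAULT, frames=[4,3,-]
Step 3: ref 3 → HIT, frames=[4,3,-]
Step 4: ref 3 → HIT, frames=[4,3,-]
Step 5: ref 3 → HIT, frames=[4,3,-]
Step 6: ref 3 → HIT, frames=[4,3,-]
Step 7: ref 3 → HIT, frames=[4,3,-]
Step 8: ref 1 → FAULT, frames=[4,3,1]
Step 9: ref 3 → HIT, frames=[4,3,1]
Step 10: ref 3 → HIT, frames=[4,3,1]
Step 11: ref 3 → HIT, frames=[4,3,1]
Step 12: ref 2 → FAULT (evict 1), frames=[4,3,2]
Step 13: ref 4 → HIT, frames=[4,3,2]
Total faults: 4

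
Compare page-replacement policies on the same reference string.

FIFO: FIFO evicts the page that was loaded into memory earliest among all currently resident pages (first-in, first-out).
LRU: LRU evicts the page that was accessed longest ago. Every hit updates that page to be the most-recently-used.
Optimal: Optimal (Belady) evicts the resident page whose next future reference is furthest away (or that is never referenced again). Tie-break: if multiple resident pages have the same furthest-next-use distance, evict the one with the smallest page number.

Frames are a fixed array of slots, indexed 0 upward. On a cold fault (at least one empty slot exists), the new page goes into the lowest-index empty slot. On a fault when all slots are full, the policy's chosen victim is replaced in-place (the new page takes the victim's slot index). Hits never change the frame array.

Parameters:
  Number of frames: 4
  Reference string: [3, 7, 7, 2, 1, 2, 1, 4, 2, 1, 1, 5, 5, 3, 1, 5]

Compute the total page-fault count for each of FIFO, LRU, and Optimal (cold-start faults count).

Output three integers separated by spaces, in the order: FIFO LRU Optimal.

Answer: 7 7 6

Derivation:
--- FIFO ---
  step 0: ref 3 -> FAULT, frames=[3,-,-,-] (faults so far: 1)
  step 1: ref 7 -> FAULT, frames=[3,7,-,-] (faults so far: 2)
  step 2: ref 7 -> HIT, frames=[3,7,-,-] (faults so far: 2)
  step 3: ref 2 -> FAULT, frames=[3,7,2,-] (faults so far: 3)
  step 4: ref 1 -> FAULT, frames=[3,7,2,1] (faults so far: 4)
  step 5: ref 2 -> HIT, frames=[3,7,2,1] (faults so far: 4)
  step 6: ref 1 -> HIT, frames=[3,7,2,1] (faults so far: 4)
  step 7: ref 4 -> FAULT, evict 3, frames=[4,7,2,1] (faults so far: 5)
  step 8: ref 2 -> HIT, frames=[4,7,2,1] (faults so far: 5)
  step 9: ref 1 -> HIT, frames=[4,7,2,1] (faults so far: 5)
  step 10: ref 1 -> HIT, frames=[4,7,2,1] (faults so far: 5)
  step 11: ref 5 -> FAULT, evict 7, frames=[4,5,2,1] (faults so far: 6)
  step 12: ref 5 -> HIT, frames=[4,5,2,1] (faults so far: 6)
  step 13: ref 3 -> FAULT, evict 2, frames=[4,5,3,1] (faults so far: 7)
  step 14: ref 1 -> HIT, frames=[4,5,3,1] (faults so far: 7)
  step 15: ref 5 -> HIT, frames=[4,5,3,1] (faults so far: 7)
  FIFO total faults: 7
--- LRU ---
  step 0: ref 3 -> FAULT, frames=[3,-,-,-] (faults so far: 1)
  step 1: ref 7 -> FAULT, frames=[3,7,-,-] (faults so far: 2)
  step 2: ref 7 -> HIT, frames=[3,7,-,-] (faults so far: 2)
  step 3: ref 2 -> FAULT, frames=[3,7,2,-] (faults so far: 3)
  step 4: ref 1 -> FAULT, frames=[3,7,2,1] (faults so far: 4)
  step 5: ref 2 -> HIT, frames=[3,7,2,1] (faults so far: 4)
  step 6: ref 1 -> HIT, frames=[3,7,2,1] (faults so far: 4)
  step 7: ref 4 -> FAULT, evict 3, frames=[4,7,2,1] (faults so far: 5)
  step 8: ref 2 -> HIT, frames=[4,7,2,1] (faults so far: 5)
  step 9: ref 1 -> HIT, frames=[4,7,2,1] (faults so far: 5)
  step 10: ref 1 -> HIT, frames=[4,7,2,1] (faults so far: 5)
  step 11: ref 5 -> FAULT, evict 7, frames=[4,5,2,1] (faults so far: 6)
  step 12: ref 5 -> HIT, frames=[4,5,2,1] (faults so far: 6)
  step 13: ref 3 -> FAULT, evict 4, frames=[3,5,2,1] (faults so far: 7)
  step 14: ref 1 -> HIT, frames=[3,5,2,1] (faults so far: 7)
  step 15: ref 5 -> HIT, frames=[3,5,2,1] (faults so far: 7)
  LRU total faults: 7
--- Optimal ---
  step 0: ref 3 -> FAULT, frames=[3,-,-,-] (faults so far: 1)
  step 1: ref 7 -> FAULT, frames=[3,7,-,-] (faults so far: 2)
  step 2: ref 7 -> HIT, frames=[3,7,-,-] (faults so far: 2)
  step 3: ref 2 -> FAULT, frames=[3,7,2,-] (faults so far: 3)
  step 4: ref 1 -> FAULT, frames=[3,7,2,1] (faults so far: 4)
  step 5: ref 2 -> HIT, frames=[3,7,2,1] (faults so far: 4)
  step 6: ref 1 -> HIT, frames=[3,7,2,1] (faults so far: 4)
  step 7: ref 4 -> FAULT, evict 7, frames=[3,4,2,1] (faults so far: 5)
  step 8: ref 2 -> HIT, frames=[3,4,2,1] (faults so far: 5)
  step 9: ref 1 -> HIT, frames=[3,4,2,1] (faults so far: 5)
  step 10: ref 1 -> HIT, frames=[3,4,2,1] (faults so far: 5)
  step 11: ref 5 -> FAULT, evict 2, frames=[3,4,5,1] (faults so far: 6)
  step 12: ref 5 -> HIT, frames=[3,4,5,1] (faults so far: 6)
  step 13: ref 3 -> HIT, frames=[3,4,5,1] (faults so far: 6)
  step 14: ref 1 -> HIT, frames=[3,4,5,1] (faults so far: 6)
  step 15: ref 5 -> HIT, frames=[3,4,5,1] (faults so far: 6)
  Optimal total faults: 6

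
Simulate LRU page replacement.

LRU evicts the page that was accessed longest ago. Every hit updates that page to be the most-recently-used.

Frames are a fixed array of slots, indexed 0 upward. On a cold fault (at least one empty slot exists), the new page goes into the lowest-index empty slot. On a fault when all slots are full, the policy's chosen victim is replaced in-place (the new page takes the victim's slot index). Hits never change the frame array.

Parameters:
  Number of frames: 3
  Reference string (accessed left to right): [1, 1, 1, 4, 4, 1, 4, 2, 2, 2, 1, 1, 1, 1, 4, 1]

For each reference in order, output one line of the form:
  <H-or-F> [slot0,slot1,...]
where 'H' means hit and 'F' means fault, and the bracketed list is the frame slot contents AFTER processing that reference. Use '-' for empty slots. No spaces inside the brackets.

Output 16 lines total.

F [1,-,-]
H [1,-,-]
H [1,-,-]
F [1,4,-]
H [1,4,-]
H [1,4,-]
H [1,4,-]
F [1,4,2]
H [1,4,2]
H [1,4,2]
H [1,4,2]
H [1,4,2]
H [1,4,2]
H [1,4,2]
H [1,4,2]
H [1,4,2]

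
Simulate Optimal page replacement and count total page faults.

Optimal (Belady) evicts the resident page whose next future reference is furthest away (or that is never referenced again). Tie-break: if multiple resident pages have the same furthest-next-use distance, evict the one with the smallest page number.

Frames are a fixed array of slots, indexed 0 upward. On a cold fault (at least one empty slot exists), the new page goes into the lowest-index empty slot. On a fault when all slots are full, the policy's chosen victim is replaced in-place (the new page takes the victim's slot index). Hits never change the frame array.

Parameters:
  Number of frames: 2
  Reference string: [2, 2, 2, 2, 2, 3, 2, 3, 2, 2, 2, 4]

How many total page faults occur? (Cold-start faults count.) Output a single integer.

Answer: 3

Derivation:
Step 0: ref 2 → FAULT, frames=[2,-]
Step 1: ref 2 → HIT, frames=[2,-]
Step 2: ref 2 → HIT, frames=[2,-]
Step 3: ref 2 → HIT, frames=[2,-]
Step 4: ref 2 → HIT, frames=[2,-]
Step 5: ref 3 → FAULT, frames=[2,3]
Step 6: ref 2 → HIT, frames=[2,3]
Step 7: ref 3 → HIT, frames=[2,3]
Step 8: ref 2 → HIT, frames=[2,3]
Step 9: ref 2 → HIT, frames=[2,3]
Step 10: ref 2 → HIT, frames=[2,3]
Step 11: ref 4 → FAULT (evict 2), frames=[4,3]
Total faults: 3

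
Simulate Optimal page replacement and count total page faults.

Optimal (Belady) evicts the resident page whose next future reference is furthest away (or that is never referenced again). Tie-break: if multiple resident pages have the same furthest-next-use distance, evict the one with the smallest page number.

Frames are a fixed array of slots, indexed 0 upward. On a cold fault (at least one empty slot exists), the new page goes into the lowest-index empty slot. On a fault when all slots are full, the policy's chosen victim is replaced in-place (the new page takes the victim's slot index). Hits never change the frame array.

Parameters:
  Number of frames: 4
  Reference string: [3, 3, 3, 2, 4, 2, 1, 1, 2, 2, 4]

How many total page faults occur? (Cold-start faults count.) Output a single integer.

Step 0: ref 3 → FAULT, frames=[3,-,-,-]
Step 1: ref 3 → HIT, frames=[3,-,-,-]
Step 2: ref 3 → HIT, frames=[3,-,-,-]
Step 3: ref 2 → FAULT, frames=[3,2,-,-]
Step 4: ref 4 → FAULT, frames=[3,2,4,-]
Step 5: ref 2 → HIT, frames=[3,2,4,-]
Step 6: ref 1 → FAULT, frames=[3,2,4,1]
Step 7: ref 1 → HIT, frames=[3,2,4,1]
Step 8: ref 2 → HIT, frames=[3,2,4,1]
Step 9: ref 2 → HIT, frames=[3,2,4,1]
Step 10: ref 4 → HIT, frames=[3,2,4,1]
Total faults: 4

Answer: 4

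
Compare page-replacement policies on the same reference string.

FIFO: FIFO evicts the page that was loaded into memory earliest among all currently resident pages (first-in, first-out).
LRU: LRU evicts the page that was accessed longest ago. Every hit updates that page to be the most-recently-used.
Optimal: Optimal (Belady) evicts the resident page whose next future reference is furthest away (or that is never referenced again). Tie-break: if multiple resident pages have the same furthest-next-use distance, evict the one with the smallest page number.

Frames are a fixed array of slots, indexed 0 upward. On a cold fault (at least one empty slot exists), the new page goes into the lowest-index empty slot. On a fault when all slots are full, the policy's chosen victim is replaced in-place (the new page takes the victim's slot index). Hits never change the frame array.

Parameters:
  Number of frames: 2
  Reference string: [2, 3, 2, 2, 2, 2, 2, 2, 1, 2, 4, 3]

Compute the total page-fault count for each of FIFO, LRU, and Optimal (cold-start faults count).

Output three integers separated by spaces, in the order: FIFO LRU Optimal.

Answer: 6 5 5

Derivation:
--- FIFO ---
  step 0: ref 2 -> FAULT, frames=[2,-] (faults so far: 1)
  step 1: ref 3 -> FAULT, frames=[2,3] (faults so far: 2)
  step 2: ref 2 -> HIT, frames=[2,3] (faults so far: 2)
  step 3: ref 2 -> HIT, frames=[2,3] (faults so far: 2)
  step 4: ref 2 -> HIT, frames=[2,3] (faults so far: 2)
  step 5: ref 2 -> HIT, frames=[2,3] (faults so far: 2)
  step 6: ref 2 -> HIT, frames=[2,3] (faults so far: 2)
  step 7: ref 2 -> HIT, frames=[2,3] (faults so far: 2)
  step 8: ref 1 -> FAULT, evict 2, frames=[1,3] (faults so far: 3)
  step 9: ref 2 -> FAULT, evict 3, frames=[1,2] (faults so far: 4)
  step 10: ref 4 -> FAULT, evict 1, frames=[4,2] (faults so far: 5)
  step 11: ref 3 -> FAULT, evict 2, frames=[4,3] (faults so far: 6)
  FIFO total faults: 6
--- LRU ---
  step 0: ref 2 -> FAULT, frames=[2,-] (faults so far: 1)
  step 1: ref 3 -> FAULT, frames=[2,3] (faults so far: 2)
  step 2: ref 2 -> HIT, frames=[2,3] (faults so far: 2)
  step 3: ref 2 -> HIT, frames=[2,3] (faults so far: 2)
  step 4: ref 2 -> HIT, frames=[2,3] (faults so far: 2)
  step 5: ref 2 -> HIT, frames=[2,3] (faults so far: 2)
  step 6: ref 2 -> HIT, frames=[2,3] (faults so far: 2)
  step 7: ref 2 -> HIT, frames=[2,3] (faults so far: 2)
  step 8: ref 1 -> FAULT, evict 3, frames=[2,1] (faults so far: 3)
  step 9: ref 2 -> HIT, frames=[2,1] (faults so far: 3)
  step 10: ref 4 -> FAULT, evict 1, frames=[2,4] (faults so far: 4)
  step 11: ref 3 -> FAULT, evict 2, frames=[3,4] (faults so far: 5)
  LRU total faults: 5
--- Optimal ---
  step 0: ref 2 -> FAULT, frames=[2,-] (faults so far: 1)
  step 1: ref 3 -> FAULT, frames=[2,3] (faults so far: 2)
  step 2: ref 2 -> HIT, frames=[2,3] (faults so far: 2)
  step 3: ref 2 -> HIT, frames=[2,3] (faults so far: 2)
  step 4: ref 2 -> HIT, frames=[2,3] (faults so far: 2)
  step 5: ref 2 -> HIT, frames=[2,3] (faults so far: 2)
  step 6: ref 2 -> HIT, frames=[2,3] (faults so far: 2)
  step 7: ref 2 -> HIT, frames=[2,3] (faults so far: 2)
  step 8: ref 1 -> FAULT, evict 3, frames=[2,1] (faults so far: 3)
  step 9: ref 2 -> HIT, frames=[2,1] (faults so far: 3)
  step 10: ref 4 -> FAULT, evict 1, frames=[2,4] (faults so far: 4)
  step 11: ref 3 -> FAULT, evict 2, frames=[3,4] (faults so far: 5)
  Optimal total faults: 5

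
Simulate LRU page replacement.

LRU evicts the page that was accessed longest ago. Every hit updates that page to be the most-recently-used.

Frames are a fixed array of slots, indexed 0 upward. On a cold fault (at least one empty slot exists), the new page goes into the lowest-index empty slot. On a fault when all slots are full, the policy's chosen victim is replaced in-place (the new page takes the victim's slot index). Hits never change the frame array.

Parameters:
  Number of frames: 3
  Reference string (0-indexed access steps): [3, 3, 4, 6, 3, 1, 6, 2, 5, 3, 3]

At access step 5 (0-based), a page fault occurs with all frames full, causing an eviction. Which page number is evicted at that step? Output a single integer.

Answer: 4

Derivation:
Step 0: ref 3 -> FAULT, frames=[3,-,-]
Step 1: ref 3 -> HIT, frames=[3,-,-]
Step 2: ref 4 -> FAULT, frames=[3,4,-]
Step 3: ref 6 -> FAULT, frames=[3,4,6]
Step 4: ref 3 -> HIT, frames=[3,4,6]
Step 5: ref 1 -> FAULT, evict 4, frames=[3,1,6]
At step 5: evicted page 4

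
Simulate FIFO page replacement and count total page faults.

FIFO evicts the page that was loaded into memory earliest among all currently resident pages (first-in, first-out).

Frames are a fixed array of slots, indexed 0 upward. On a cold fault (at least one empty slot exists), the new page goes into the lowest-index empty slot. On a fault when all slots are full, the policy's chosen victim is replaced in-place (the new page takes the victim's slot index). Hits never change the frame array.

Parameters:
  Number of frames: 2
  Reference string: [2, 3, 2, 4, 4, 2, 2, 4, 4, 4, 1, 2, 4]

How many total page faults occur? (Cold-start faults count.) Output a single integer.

Answer: 6

Derivation:
Step 0: ref 2 → FAULT, frames=[2,-]
Step 1: ref 3 → FAULT, frames=[2,3]
Step 2: ref 2 → HIT, frames=[2,3]
Step 3: ref 4 → FAULT (evict 2), frames=[4,3]
Step 4: ref 4 → HIT, frames=[4,3]
Step 5: ref 2 → FAULT (evict 3), frames=[4,2]
Step 6: ref 2 → HIT, frames=[4,2]
Step 7: ref 4 → HIT, frames=[4,2]
Step 8: ref 4 → HIT, frames=[4,2]
Step 9: ref 4 → HIT, frames=[4,2]
Step 10: ref 1 → FAULT (evict 4), frames=[1,2]
Step 11: ref 2 → HIT, frames=[1,2]
Step 12: ref 4 → FAULT (evict 2), frames=[1,4]
Total faults: 6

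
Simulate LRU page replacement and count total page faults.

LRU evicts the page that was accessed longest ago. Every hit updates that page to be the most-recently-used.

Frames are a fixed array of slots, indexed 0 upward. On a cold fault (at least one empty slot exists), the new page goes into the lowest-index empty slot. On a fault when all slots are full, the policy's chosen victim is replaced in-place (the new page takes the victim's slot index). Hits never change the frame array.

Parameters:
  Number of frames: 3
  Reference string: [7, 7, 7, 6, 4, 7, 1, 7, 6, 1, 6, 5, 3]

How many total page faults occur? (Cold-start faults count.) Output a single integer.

Step 0: ref 7 → FAULT, frames=[7,-,-]
Step 1: ref 7 → HIT, frames=[7,-,-]
Step 2: ref 7 → HIT, frames=[7,-,-]
Step 3: ref 6 → FAULT, frames=[7,6,-]
Step 4: ref 4 → FAULT, frames=[7,6,4]
Step 5: ref 7 → HIT, frames=[7,6,4]
Step 6: ref 1 → FAULT (evict 6), frames=[7,1,4]
Step 7: ref 7 → HIT, frames=[7,1,4]
Step 8: ref 6 → FAULT (evict 4), frames=[7,1,6]
Step 9: ref 1 → HIT, frames=[7,1,6]
Step 10: ref 6 → HIT, frames=[7,1,6]
Step 11: ref 5 → FAULT (evict 7), frames=[5,1,6]
Step 12: ref 3 → FAULT (evict 1), frames=[5,3,6]
Total faults: 7

Answer: 7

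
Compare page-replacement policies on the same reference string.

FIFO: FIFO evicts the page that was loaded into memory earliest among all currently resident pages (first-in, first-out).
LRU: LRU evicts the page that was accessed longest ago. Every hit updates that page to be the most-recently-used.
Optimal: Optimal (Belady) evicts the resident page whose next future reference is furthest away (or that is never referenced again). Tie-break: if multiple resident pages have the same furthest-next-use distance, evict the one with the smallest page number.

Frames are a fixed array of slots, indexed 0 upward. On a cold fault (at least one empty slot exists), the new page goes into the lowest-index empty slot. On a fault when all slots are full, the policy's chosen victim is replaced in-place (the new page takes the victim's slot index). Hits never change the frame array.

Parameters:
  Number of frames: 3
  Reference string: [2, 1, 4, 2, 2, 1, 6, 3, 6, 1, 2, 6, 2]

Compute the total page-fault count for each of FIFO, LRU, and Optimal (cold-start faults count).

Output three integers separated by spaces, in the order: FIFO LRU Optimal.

--- FIFO ---
  step 0: ref 2 -> FAULT, frames=[2,-,-] (faults so far: 1)
  step 1: ref 1 -> FAULT, frames=[2,1,-] (faults so far: 2)
  step 2: ref 4 -> FAULT, frames=[2,1,4] (faults so far: 3)
  step 3: ref 2 -> HIT, frames=[2,1,4] (faults so far: 3)
  step 4: ref 2 -> HIT, frames=[2,1,4] (faults so far: 3)
  step 5: ref 1 -> HIT, frames=[2,1,4] (faults so far: 3)
  step 6: ref 6 -> FAULT, evict 2, frames=[6,1,4] (faults so far: 4)
  step 7: ref 3 -> FAULT, evict 1, frames=[6,3,4] (faults so far: 5)
  step 8: ref 6 -> HIT, frames=[6,3,4] (faults so far: 5)
  step 9: ref 1 -> FAULT, evict 4, frames=[6,3,1] (faults so far: 6)
  step 10: ref 2 -> FAULT, evict 6, frames=[2,3,1] (faults so far: 7)
  step 11: ref 6 -> FAULT, evict 3, frames=[2,6,1] (faults so far: 8)
  step 12: ref 2 -> HIT, frames=[2,6,1] (faults so far: 8)
  FIFO total faults: 8
--- LRU ---
  step 0: ref 2 -> FAULT, frames=[2,-,-] (faults so far: 1)
  step 1: ref 1 -> FAULT, frames=[2,1,-] (faults so far: 2)
  step 2: ref 4 -> FAULT, frames=[2,1,4] (faults so far: 3)
  step 3: ref 2 -> HIT, frames=[2,1,4] (faults so far: 3)
  step 4: ref 2 -> HIT, frames=[2,1,4] (faults so far: 3)
  step 5: ref 1 -> HIT, frames=[2,1,4] (faults so far: 3)
  step 6: ref 6 -> FAULT, evict 4, frames=[2,1,6] (faults so far: 4)
  step 7: ref 3 -> FAULT, evict 2, frames=[3,1,6] (faults so far: 5)
  step 8: ref 6 -> HIT, frames=[3,1,6] (faults so far: 5)
  step 9: ref 1 -> HIT, frames=[3,1,6] (faults so far: 5)
  step 10: ref 2 -> FAULT, evict 3, frames=[2,1,6] (faults so far: 6)
  step 11: ref 6 -> HIT, frames=[2,1,6] (faults so far: 6)
  step 12: ref 2 -> HIT, frames=[2,1,6] (faults so far: 6)
  LRU total faults: 6
--- Optimal ---
  step 0: ref 2 -> FAULT, frames=[2,-,-] (faults so far: 1)
  step 1: ref 1 -> FAULT, frames=[2,1,-] (faults so far: 2)
  step 2: ref 4 -> FAULT, frames=[2,1,4] (faults so far: 3)
  step 3: ref 2 -> HIT, frames=[2,1,4] (faults so far: 3)
  step 4: ref 2 -> HIT, frames=[2,1,4] (faults so far: 3)
  step 5: ref 1 -> HIT, frames=[2,1,4] (faults so far: 3)
  step 6: ref 6 -> FAULT, evict 4, frames=[2,1,6] (faults so far: 4)
  step 7: ref 3 -> FAULT, evict 2, frames=[3,1,6] (faults so far: 5)
  step 8: ref 6 -> HIT, frames=[3,1,6] (faults so far: 5)
  step 9: ref 1 -> HIT, frames=[3,1,6] (faults so far: 5)
  step 10: ref 2 -> FAULT, evict 1, frames=[3,2,6] (faults so far: 6)
  step 11: ref 6 -> HIT, frames=[3,2,6] (faults so far: 6)
  step 12: ref 2 -> HIT, frames=[3,2,6] (faults so far: 6)
  Optimal total faults: 6

Answer: 8 6 6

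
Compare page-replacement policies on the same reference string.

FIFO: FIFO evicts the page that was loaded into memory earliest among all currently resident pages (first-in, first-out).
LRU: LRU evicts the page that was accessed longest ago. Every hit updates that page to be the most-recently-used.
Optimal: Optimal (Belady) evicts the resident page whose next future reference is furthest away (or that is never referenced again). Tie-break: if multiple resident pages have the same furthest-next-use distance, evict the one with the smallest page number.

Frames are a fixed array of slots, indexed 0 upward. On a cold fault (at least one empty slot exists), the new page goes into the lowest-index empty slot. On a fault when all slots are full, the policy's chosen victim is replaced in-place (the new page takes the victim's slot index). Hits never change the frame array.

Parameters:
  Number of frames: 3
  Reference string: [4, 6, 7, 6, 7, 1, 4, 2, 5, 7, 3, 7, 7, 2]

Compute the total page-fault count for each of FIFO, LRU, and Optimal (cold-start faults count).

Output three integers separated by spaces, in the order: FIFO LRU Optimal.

Answer: 10 10 7

Derivation:
--- FIFO ---
  step 0: ref 4 -> FAULT, frames=[4,-,-] (faults so far: 1)
  step 1: ref 6 -> FAULT, frames=[4,6,-] (faults so far: 2)
  step 2: ref 7 -> FAULT, frames=[4,6,7] (faults so far: 3)
  step 3: ref 6 -> HIT, frames=[4,6,7] (faults so far: 3)
  step 4: ref 7 -> HIT, frames=[4,6,7] (faults so far: 3)
  step 5: ref 1 -> FAULT, evict 4, frames=[1,6,7] (faults so far: 4)
  step 6: ref 4 -> FAULT, evict 6, frames=[1,4,7] (faults so far: 5)
  step 7: ref 2 -> FAULT, evict 7, frames=[1,4,2] (faults so far: 6)
  step 8: ref 5 -> FAULT, evict 1, frames=[5,4,2] (faults so far: 7)
  step 9: ref 7 -> FAULT, evict 4, frames=[5,7,2] (faults so far: 8)
  step 10: ref 3 -> FAULT, evict 2, frames=[5,7,3] (faults so far: 9)
  step 11: ref 7 -> HIT, frames=[5,7,3] (faults so far: 9)
  step 12: ref 7 -> HIT, frames=[5,7,3] (faults so far: 9)
  step 13: ref 2 -> FAULT, evict 5, frames=[2,7,3] (faults so far: 10)
  FIFO total faults: 10
--- LRU ---
  step 0: ref 4 -> FAULT, frames=[4,-,-] (faults so far: 1)
  step 1: ref 6 -> FAULT, frames=[4,6,-] (faults so far: 2)
  step 2: ref 7 -> FAULT, frames=[4,6,7] (faults so far: 3)
  step 3: ref 6 -> HIT, frames=[4,6,7] (faults so far: 3)
  step 4: ref 7 -> HIT, frames=[4,6,7] (faults so far: 3)
  step 5: ref 1 -> FAULT, evict 4, frames=[1,6,7] (faults so far: 4)
  step 6: ref 4 -> FAULT, evict 6, frames=[1,4,7] (faults so far: 5)
  step 7: ref 2 -> FAULT, evict 7, frames=[1,4,2] (faults so far: 6)
  step 8: ref 5 -> FAULT, evict 1, frames=[5,4,2] (faults so far: 7)
  step 9: ref 7 -> FAULT, evict 4, frames=[5,7,2] (faults so far: 8)
  step 10: ref 3 -> FAULT, evict 2, frames=[5,7,3] (faults so far: 9)
  step 11: ref 7 -> HIT, frames=[5,7,3] (faults so far: 9)
  step 12: ref 7 -> HIT, frames=[5,7,3] (faults so far: 9)
  step 13: ref 2 -> FAULT, evict 5, frames=[2,7,3] (faults so far: 10)
  LRU total faults: 10
--- Optimal ---
  step 0: ref 4 -> FAULT, frames=[4,-,-] (faults so far: 1)
  step 1: ref 6 -> FAULT, frames=[4,6,-] (faults so far: 2)
  step 2: ref 7 -> FAULT, frames=[4,6,7] (faults so far: 3)
  step 3: ref 6 -> HIT, frames=[4,6,7] (faults so far: 3)
  step 4: ref 7 -> HIT, frames=[4,6,7] (faults so far: 3)
  step 5: ref 1 -> FAULT, evict 6, frames=[4,1,7] (faults so far: 4)
  step 6: ref 4 -> HIT, frames=[4,1,7] (faults so far: 4)
  step 7: ref 2 -> FAULT, evict 1, frames=[4,2,7] (faults so far: 5)
  step 8: ref 5 -> FAULT, evict 4, frames=[5,2,7] (faults so far: 6)
  step 9: ref 7 -> HIT, frames=[5,2,7] (faults so far: 6)
  step 10: ref 3 -> FAULT, evict 5, frames=[3,2,7] (faults so far: 7)
  step 11: ref 7 -> HIT, frames=[3,2,7] (faults so far: 7)
  step 12: ref 7 -> HIT, frames=[3,2,7] (faults so far: 7)
  step 13: ref 2 -> HIT, frames=[3,2,7] (faults so far: 7)
  Optimal total faults: 7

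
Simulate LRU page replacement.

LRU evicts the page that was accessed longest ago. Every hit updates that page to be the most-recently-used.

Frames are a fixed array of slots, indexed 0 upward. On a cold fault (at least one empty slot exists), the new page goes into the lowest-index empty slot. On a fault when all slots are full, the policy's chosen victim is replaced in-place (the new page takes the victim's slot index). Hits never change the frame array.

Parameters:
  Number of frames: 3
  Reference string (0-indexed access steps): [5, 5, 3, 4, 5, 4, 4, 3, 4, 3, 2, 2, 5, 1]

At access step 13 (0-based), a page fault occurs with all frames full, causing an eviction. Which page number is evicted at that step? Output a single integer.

Answer: 3

Derivation:
Step 0: ref 5 -> FAULT, frames=[5,-,-]
Step 1: ref 5 -> HIT, frames=[5,-,-]
Step 2: ref 3 -> FAULT, frames=[5,3,-]
Step 3: ref 4 -> FAULT, frames=[5,3,4]
Step 4: ref 5 -> HIT, frames=[5,3,4]
Step 5: ref 4 -> HIT, frames=[5,3,4]
Step 6: ref 4 -> HIT, frames=[5,3,4]
Step 7: ref 3 -> HIT, frames=[5,3,4]
Step 8: ref 4 -> HIT, frames=[5,3,4]
Step 9: ref 3 -> HIT, frames=[5,3,4]
Step 10: ref 2 -> FAULT, evict 5, frames=[2,3,4]
Step 11: ref 2 -> HIT, frames=[2,3,4]
Step 12: ref 5 -> FAULT, evict 4, frames=[2,3,5]
Step 13: ref 1 -> FAULT, evict 3, frames=[2,1,5]
At step 13: evicted page 3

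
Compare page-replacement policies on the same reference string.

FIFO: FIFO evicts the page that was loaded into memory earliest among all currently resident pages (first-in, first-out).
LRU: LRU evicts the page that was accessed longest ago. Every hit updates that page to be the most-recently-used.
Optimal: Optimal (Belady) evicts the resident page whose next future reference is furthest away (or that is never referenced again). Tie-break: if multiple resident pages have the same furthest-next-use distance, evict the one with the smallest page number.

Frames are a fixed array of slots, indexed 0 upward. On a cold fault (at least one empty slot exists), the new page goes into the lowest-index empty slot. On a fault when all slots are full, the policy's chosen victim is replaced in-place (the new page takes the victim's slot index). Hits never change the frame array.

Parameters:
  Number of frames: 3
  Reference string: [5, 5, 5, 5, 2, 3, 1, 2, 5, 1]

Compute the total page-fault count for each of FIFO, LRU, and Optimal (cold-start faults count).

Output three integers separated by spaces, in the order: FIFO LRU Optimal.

--- FIFO ---
  step 0: ref 5 -> FAULT, frames=[5,-,-] (faults so far: 1)
  step 1: ref 5 -> HIT, frames=[5,-,-] (faults so far: 1)
  step 2: ref 5 -> HIT, frames=[5,-,-] (faults so far: 1)
  step 3: ref 5 -> HIT, frames=[5,-,-] (faults so far: 1)
  step 4: ref 2 -> FAULT, frames=[5,2,-] (faults so far: 2)
  step 5: ref 3 -> FAULT, frames=[5,2,3] (faults so far: 3)
  step 6: ref 1 -> FAULT, evict 5, frames=[1,2,3] (faults so far: 4)
  step 7: ref 2 -> HIT, frames=[1,2,3] (faults so far: 4)
  step 8: ref 5 -> FAULT, evict 2, frames=[1,5,3] (faults so far: 5)
  step 9: ref 1 -> HIT, frames=[1,5,3] (faults so far: 5)
  FIFO total faults: 5
--- LRU ---
  step 0: ref 5 -> FAULT, frames=[5,-,-] (faults so far: 1)
  step 1: ref 5 -> HIT, frames=[5,-,-] (faults so far: 1)
  step 2: ref 5 -> HIT, frames=[5,-,-] (faults so far: 1)
  step 3: ref 5 -> HIT, frames=[5,-,-] (faults so far: 1)
  step 4: ref 2 -> FAULT, frames=[5,2,-] (faults so far: 2)
  step 5: ref 3 -> FAULT, frames=[5,2,3] (faults so far: 3)
  step 6: ref 1 -> FAULT, evict 5, frames=[1,2,3] (faults so far: 4)
  step 7: ref 2 -> HIT, frames=[1,2,3] (faults so far: 4)
  step 8: ref 5 -> FAULT, evict 3, frames=[1,2,5] (faults so far: 5)
  step 9: ref 1 -> HIT, frames=[1,2,5] (faults so far: 5)
  LRU total faults: 5
--- Optimal ---
  step 0: ref 5 -> FAULT, frames=[5,-,-] (faults so far: 1)
  step 1: ref 5 -> HIT, frames=[5,-,-] (faults so far: 1)
  step 2: ref 5 -> HIT, frames=[5,-,-] (faults so far: 1)
  step 3: ref 5 -> HIT, frames=[5,-,-] (faults so far: 1)
  step 4: ref 2 -> FAULT, frames=[5,2,-] (faults so far: 2)
  step 5: ref 3 -> FAULT, frames=[5,2,3] (faults so far: 3)
  step 6: ref 1 -> FAULT, evict 3, frames=[5,2,1] (faults so far: 4)
  step 7: ref 2 -> HIT, frames=[5,2,1] (faults so far: 4)
  step 8: ref 5 -> HIT, frames=[5,2,1] (faults so far: 4)
  step 9: ref 1 -> HIT, frames=[5,2,1] (faults so far: 4)
  Optimal total faults: 4

Answer: 5 5 4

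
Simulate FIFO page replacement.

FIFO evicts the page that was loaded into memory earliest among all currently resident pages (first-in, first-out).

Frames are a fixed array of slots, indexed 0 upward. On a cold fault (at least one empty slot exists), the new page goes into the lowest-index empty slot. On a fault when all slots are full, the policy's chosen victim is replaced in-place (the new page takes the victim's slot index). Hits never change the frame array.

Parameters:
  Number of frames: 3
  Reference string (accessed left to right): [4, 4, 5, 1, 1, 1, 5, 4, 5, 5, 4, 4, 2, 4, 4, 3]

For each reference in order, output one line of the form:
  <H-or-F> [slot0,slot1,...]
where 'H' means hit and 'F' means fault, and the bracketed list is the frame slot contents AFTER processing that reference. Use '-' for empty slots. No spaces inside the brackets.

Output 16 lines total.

F [4,-,-]
H [4,-,-]
F [4,5,-]
F [4,5,1]
H [4,5,1]
H [4,5,1]
H [4,5,1]
H [4,5,1]
H [4,5,1]
H [4,5,1]
H [4,5,1]
H [4,5,1]
F [2,5,1]
F [2,4,1]
H [2,4,1]
F [2,4,3]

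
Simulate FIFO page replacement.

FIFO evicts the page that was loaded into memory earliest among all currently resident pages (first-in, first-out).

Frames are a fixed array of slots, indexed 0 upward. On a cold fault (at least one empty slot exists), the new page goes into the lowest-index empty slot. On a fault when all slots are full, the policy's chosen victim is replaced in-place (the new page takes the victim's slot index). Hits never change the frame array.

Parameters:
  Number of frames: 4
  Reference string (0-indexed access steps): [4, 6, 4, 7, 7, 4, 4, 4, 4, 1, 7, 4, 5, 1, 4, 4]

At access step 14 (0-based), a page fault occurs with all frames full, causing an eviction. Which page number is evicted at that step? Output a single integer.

Answer: 6

Derivation:
Step 0: ref 4 -> FAULT, frames=[4,-,-,-]
Step 1: ref 6 -> FAULT, frames=[4,6,-,-]
Step 2: ref 4 -> HIT, frames=[4,6,-,-]
Step 3: ref 7 -> FAULT, frames=[4,6,7,-]
Step 4: ref 7 -> HIT, frames=[4,6,7,-]
Step 5: ref 4 -> HIT, frames=[4,6,7,-]
Step 6: ref 4 -> HIT, frames=[4,6,7,-]
Step 7: ref 4 -> HIT, frames=[4,6,7,-]
Step 8: ref 4 -> HIT, frames=[4,6,7,-]
Step 9: ref 1 -> FAULT, frames=[4,6,7,1]
Step 10: ref 7 -> HIT, frames=[4,6,7,1]
Step 11: ref 4 -> HIT, frames=[4,6,7,1]
Step 12: ref 5 -> FAULT, evict 4, frames=[5,6,7,1]
Step 13: ref 1 -> HIT, frames=[5,6,7,1]
Step 14: ref 4 -> FAULT, evict 6, frames=[5,4,7,1]
At step 14: evicted page 6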